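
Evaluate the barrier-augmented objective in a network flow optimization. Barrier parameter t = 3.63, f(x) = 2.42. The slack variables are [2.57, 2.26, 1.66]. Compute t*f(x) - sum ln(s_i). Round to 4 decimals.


Step 1: Compute log-barrier.
ln values: [0.9439, 0.8154, 0.5068]
phi = -(0.9439 + 0.8154 + 0.5068) = -2.2661
Step 2: Compute augmented objective.
t*f(x) = 3.63*2.42 = 8.7846
Total = 8.7846 - 2.2661 = 6.5185


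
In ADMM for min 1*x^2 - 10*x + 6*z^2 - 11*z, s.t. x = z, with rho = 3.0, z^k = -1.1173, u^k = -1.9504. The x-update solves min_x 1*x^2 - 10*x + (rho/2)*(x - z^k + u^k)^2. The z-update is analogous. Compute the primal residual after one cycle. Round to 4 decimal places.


ADMM iteration with rho = 3.0, z^k = -1.1173, u^k = -1.9504
Step 1: x-update.
Minimize 1*x^2 - 10*x + (3.0/2)*(x + 1.1173 - 1.9504)^2
FOC: (2*1 + 3.0)*x = 10 + 3.0*(-1.1173 + 1.9504)
x^{k+1} = 2.4999
Step 2: z-update.
Minimize 6*z^2 - 11*z + (3.0/2)*(2.4999 - z - 1.9504)^2
FOC: (2*6 + 3.0)*z = 11 + 3.0*(2.4999 - 1.9504)
z^{k+1} = 0.8432
Step 3: u-update.
u^{k+1} = -1.9504 + 2.4999 - 0.8432 = -0.2938
Step 4: Primal residual = |2.4999 - 0.8432| = 1.6566


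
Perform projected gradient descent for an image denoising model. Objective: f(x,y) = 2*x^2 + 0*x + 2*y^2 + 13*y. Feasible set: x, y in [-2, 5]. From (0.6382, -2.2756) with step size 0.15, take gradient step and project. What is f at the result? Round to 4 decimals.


Step 1: Compute gradient at (0.6382, -2.2756).
grad_x = 2*2*0.6382 + 0 = 2.5528
grad_y = 2*2*-2.2756 + 13 = 3.8976
Step 2: Gradient step.
x_raw = 0.6382 - 0.15*2.5528 = 0.2553
y_raw = -2.2756 - 0.15*3.8976 = -2.8602
Step 3: Project onto [-2, 5].
x_proj = clip(0.2553) = 0.2553
y_proj = clip(-2.8602) = -2.0
Step 4: Evaluate f.
f(0.2553, -2.0) = -17.8697


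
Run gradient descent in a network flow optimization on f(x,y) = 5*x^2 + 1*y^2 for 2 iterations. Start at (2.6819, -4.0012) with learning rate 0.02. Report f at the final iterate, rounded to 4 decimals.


Gradient descent on f(x,y) = 5*x^2 + 1*y^2.
Starting point: (2.6819, -4.0012), alpha = 0.02
Step 1: grad_x = 2*5*2.6819 = 26.819, grad_y = 2*1*-4.0012 = -8.0024
  x_1 = 2.6819 - 0.02*26.819 = 2.1455
  y_1 = -4.0012 - 0.02*-8.0024 = -3.8412
Step 2: grad_x = 2*5*2.1455 = 21.4552, grad_y = 2*1*-3.8412 = -7.6823
  x_2 = 2.1455 - 0.02*21.4552 = 1.7164
  y_2 = -3.8412 - 0.02*-7.6823 = -3.6875
f(1.7164, -3.6875) = 5*1.7164^2 + 1*(-3.6875)^2 = 28.3281


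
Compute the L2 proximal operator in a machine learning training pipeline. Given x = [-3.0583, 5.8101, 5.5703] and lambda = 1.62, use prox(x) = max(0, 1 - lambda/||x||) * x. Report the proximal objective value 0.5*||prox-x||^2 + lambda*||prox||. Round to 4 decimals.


Step 1: Compute ||x||.
||x|| = 8.6104
Step 2: Compute scaling factor.
scale = max(0, 1 - 1.62/8.6104) = 0.8119
Step 3: prox(x) = [-2.4829, 4.717, 4.5223]
||prox(x)|| = 6.9904
Step 4: Proximal objective.
0.5*||prox-x||^2 = 1.3122
lambda*||prox|| = 11.3244
Total = 12.6366


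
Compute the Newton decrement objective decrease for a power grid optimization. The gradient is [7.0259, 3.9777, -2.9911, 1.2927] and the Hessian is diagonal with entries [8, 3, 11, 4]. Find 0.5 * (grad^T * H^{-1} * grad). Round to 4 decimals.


Step 1: H is diagonal, so H^(-1) * g = [0.8782, 1.3259, -0.2719, 0.3232].
Step 2: g^T H^(-1) g = sum_i g_i^2 / H_ii
  = (7.0259)^2/8 + (3.9777)^2/3 + (-2.9911)^2/11 + (1.2927)^2/4
  = 6.1704 + 5.274 + 0.8133 + 0.4178 = 12.6755
Step 3: Objective decrease = 0.5 * g^T H^(-1) g = 6.3378


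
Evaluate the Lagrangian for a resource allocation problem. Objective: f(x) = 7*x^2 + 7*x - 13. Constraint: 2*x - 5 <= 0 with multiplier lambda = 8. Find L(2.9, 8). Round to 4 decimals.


Step 1: Evaluate f(x).
f(2.9) = 7*2.9^2 + 7*2.9 - 13 = 66.17
Step 2: Evaluate g(x).
g(2.9) = 2*2.9 - 5 = 0.8
Step 3: Compute Lagrangian.
L = 66.17 + 8*0.8 = 72.57


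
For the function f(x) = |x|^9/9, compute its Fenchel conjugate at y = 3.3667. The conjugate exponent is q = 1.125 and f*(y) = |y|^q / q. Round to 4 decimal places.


The conjugate exponent q satisfies 1/p + 1/q = 1.
p = 9, so q = 9/(9 - 1) = 1.125
|y|^q = 3.3667^1.125 = 3.9184
f*(3.3667) = 3.9184 / 1.125 = 3.483


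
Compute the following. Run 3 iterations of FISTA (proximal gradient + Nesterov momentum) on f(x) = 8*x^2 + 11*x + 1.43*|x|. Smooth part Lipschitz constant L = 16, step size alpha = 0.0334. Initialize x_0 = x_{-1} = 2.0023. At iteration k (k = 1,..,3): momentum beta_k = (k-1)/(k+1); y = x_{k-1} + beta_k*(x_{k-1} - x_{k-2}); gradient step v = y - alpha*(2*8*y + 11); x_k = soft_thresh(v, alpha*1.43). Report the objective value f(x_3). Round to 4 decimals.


FISTA on f(x) = 8*x^2 + 11*x + 1.43*|x|
L = 16, alpha = 0.0334
Iteration 1: beta = 0.0, y = 2.0023 + 0.0*(2.0023 - 2.0023) = 2.0023
  grad(y) = 43.0368, v = y - alpha*grad = 0.5649
  prox(v) = soft_thresh(0.5649, 0.0478) = 0.5171
Iteration 2: beta = 0.3333, y = 0.5171 + 0.3333*(0.5171 - 2.0023) = 0.022
  grad(y) = 11.3527, v = y - alpha*grad = -0.3571
  prox(v) = soft_thresh(-0.3571, 0.0478) = -0.3094
Iteration 3: beta = 0.5, y = -0.3094 + 0.5*(-0.3094 - 0.5171) = -0.7226
  grad(y) = -0.5618, v = y - alpha*grad = -0.7038
  prox(v) = soft_thresh(-0.7038, 0.0478) = -0.6561
f(x_3) = 8*(-0.6561)^2 + 11*(-0.6561) + 1.43*|-0.6561| = -2.8352


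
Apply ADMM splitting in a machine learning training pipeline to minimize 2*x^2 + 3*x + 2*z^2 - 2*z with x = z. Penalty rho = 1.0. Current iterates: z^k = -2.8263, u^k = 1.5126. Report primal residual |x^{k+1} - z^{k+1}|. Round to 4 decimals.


ADMM iteration with rho = 1.0, z^k = -2.8263, u^k = 1.5126
Step 1: x-update.
Minimize 2*x^2 + 3*x + (1.0/2)*(x + 2.8263 + 1.5126)^2
FOC: (2*2 + 1.0)*x = -3 + 1.0*(-2.8263 - 1.5126)
x^{k+1} = -1.4678
Step 2: z-update.
Minimize 2*z^2 - 2*z + (1.0/2)*(-1.4678 - z + 1.5126)^2
FOC: (2*2 + 1.0)*z = 2 + 1.0*(-1.4678 + 1.5126)
z^{k+1} = 0.409
Step 3: u-update.
u^{k+1} = 1.5126 - 1.4678 - 0.409 = -0.3641
Step 4: Primal residual = |-1.4678 - 0.409| = 1.8767


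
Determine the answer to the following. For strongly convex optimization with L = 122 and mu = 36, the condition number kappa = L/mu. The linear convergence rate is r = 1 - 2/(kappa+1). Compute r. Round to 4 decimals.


Step 1: Compute the condition number.
kappa = L/mu = 122/36 = 3.3889
Step 2: Compute the convergence rate.
r = 1 - 2/(kappa + 1) = 1 - 2*mu/(L + mu) = (L - mu)/(L + mu) = 86/158 = 0.5443


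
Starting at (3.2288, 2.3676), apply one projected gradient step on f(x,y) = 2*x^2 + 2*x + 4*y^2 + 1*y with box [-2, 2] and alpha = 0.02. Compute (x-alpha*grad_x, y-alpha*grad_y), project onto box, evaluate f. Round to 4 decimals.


Step 1: Compute gradient at (3.2288, 2.3676).
grad_x = 2*2*3.2288 + 2 = 14.9152
grad_y = 2*4*2.3676 + 1 = 19.9408
Step 2: Gradient step.
x_raw = 3.2288 - 0.02*14.9152 = 2.9305
y_raw = 2.3676 - 0.02*19.9408 = 1.9688
Step 3: Project onto [-2, 2].
x_proj = clip(2.9305) = 2.0
y_proj = clip(1.9688) = 1.9688
Step 4: Evaluate f.
f(2.0, 1.9688) = 29.4732


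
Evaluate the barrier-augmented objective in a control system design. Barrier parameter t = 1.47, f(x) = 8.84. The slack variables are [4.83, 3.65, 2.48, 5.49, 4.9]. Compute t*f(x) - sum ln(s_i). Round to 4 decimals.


Step 1: Compute log-barrier.
ln values: [1.5748, 1.2947, 0.9083, 1.7029, 1.5892]
phi = -(1.5748 + 1.2947 + 0.9083 + 1.7029 + 1.5892) = -7.07
Step 2: Compute augmented objective.
t*f(x) = 1.47*8.84 = 12.9948
Total = 12.9948 - 7.07 = 5.9248


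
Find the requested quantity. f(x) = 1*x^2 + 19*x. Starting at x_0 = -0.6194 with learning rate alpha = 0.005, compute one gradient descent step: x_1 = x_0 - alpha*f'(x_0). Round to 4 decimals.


We compute the gradient at x_0 and apply the update.
f'(x) = 2*x + 19
f'(-0.6194) = 2*-0.6194 + 19 = 17.7612
x_1 = -0.6194 - 0.005*17.7612 = -0.7082


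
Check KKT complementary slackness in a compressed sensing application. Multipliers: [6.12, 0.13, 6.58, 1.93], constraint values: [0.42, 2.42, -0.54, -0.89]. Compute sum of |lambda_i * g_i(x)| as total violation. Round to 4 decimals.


KKT complementary slackness check:
lambda_1 * g_1 = 6.12 * 0.42 = 2.5704
lambda_2 * g_2 = 0.13 * 2.42 = 0.3146
lambda_3 * g_3 = 6.58 * -0.54 = -3.5532
lambda_4 * g_4 = 1.93 * -0.89 = -1.7177
Total violation = 2.5704 + 0.3146 + 3.5532 + 1.7177 = 8.1559


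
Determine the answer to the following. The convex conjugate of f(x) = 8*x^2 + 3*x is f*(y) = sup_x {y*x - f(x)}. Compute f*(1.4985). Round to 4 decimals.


f*(y) = sup_x {y*x - a*x^2 - b*x} = sup_x {(y-b)*x - a*x^2}
FOC: (y - b) - 2a*x = 0 => x* = (y - b)/(2a)
x* = (1.4985 - 3)/(2*8) = -0.0938
f*(1.4985) = (y-b)^2/(4a) = (1.4985 - 3)^2/(4*8)
= 2.2545/32 = 0.0705


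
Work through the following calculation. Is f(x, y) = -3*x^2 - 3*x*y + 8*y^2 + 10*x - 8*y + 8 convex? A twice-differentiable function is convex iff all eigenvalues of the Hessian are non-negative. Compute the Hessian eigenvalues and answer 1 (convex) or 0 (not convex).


The Hessian of f(x,y) = -3*x^2 - 3*x*y + 8*y^2 + 10*x - 8*y + 8 is:
H = [[-6, -3], [-3, 16]]
Trace = -6 + 16 = 10
Determinant = -6*16 - (-3)^2 = -105
Discriminant = (10)^2 - 4*-105 = 520.0
Eigenvalues: lambda_1 = -6.4018, lambda_2 = 16.4018
The function is not convex.

0


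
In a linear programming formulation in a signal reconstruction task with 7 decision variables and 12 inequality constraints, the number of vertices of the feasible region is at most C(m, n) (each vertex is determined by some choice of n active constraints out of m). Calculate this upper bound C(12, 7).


Each vertex corresponds to some choice of n active constraints out of m, so the number of vertices is at most C(m, n) = m! / (n!(m-n)!).
m = 12, n = 7
Numerator: 12 * 11 * 10 * 9 * 8 * 7 * 6
Denominator: 7! = 5040
C(12, 7) = 792


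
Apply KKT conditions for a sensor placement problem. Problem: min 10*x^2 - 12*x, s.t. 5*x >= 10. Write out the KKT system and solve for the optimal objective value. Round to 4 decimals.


Step 1: Try lambda = 0 (constraint inactive).
x_unc = 12/(2*10) = 0.6
Check: 5*0.6 = 3.0 < 10 -- violated!
Step 2: Constraint must be active: 5*x = 10
x* = 10/5 = 2.0
lambda = (2*10*2.0 - 12)/5 = 5.6
Step 3: Compute optimal value.
f(x*) = 10*2.0^2 - 12*2.0 = 16.0


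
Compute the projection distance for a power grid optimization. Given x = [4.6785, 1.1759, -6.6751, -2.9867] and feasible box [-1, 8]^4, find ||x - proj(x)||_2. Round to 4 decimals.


Project each component onto [-1, 8].
clip(4.6785) = 4.6785, clip(1.1759) = 1.1759, clip(-6.6751) = -1.0, clip(-2.9867) = -1.0
Projection = [4.6785, 1.1759, -1.0, -1.0]
Squared diffs: [0.0, 0.0, 32.2068, 3.947]
Distance = sqrt(36.1538) = 6.0128


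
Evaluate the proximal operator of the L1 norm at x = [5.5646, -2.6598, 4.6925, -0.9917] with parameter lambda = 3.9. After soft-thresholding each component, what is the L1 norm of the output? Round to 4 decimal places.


Soft-thresholding with lambda = 3.9:
prox(5.5646) = sign(5.5646)*max(|5.5646| - 3.9, 0) = 1.6646
prox(-2.6598) = sign(-2.6598)*max(|-2.6598| - 3.9, 0) = 0.0
prox(4.6925) = sign(4.6925)*max(|4.6925| - 3.9, 0) = 0.7925
prox(-0.9917) = sign(-0.9917)*max(|-0.9917| - 3.9, 0) = 0.0
prox(x) = [1.6646, 0.0, 0.7925, 0.0]
||prox(x)||_1 = 1.6646 + 0.0 + 0.7925 + 0.0 = 2.4571


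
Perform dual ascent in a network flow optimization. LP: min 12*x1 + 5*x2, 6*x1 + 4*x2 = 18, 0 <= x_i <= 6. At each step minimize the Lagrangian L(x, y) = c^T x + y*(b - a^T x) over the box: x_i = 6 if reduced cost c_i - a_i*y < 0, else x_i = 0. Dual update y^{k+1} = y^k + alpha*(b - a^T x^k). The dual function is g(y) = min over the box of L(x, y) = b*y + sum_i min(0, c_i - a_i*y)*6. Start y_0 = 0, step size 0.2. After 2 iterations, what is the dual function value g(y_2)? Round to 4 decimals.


Dual ascent for LP: min 12*x1 + 5*x2, 6*x1 + 4*x2 = 18, 0 <= x_i <= 6
Step 1: y^k = 0.0, reduced costs: (12.0, 5.0)
  x^k = (0.0, 0.0), subgradient = b - a^T x = 18.0
  y^{k+1} = 0.0 + 0.2*18.0 = 3.6
Step 2: y^k = 3.6, reduced costs: (-9.6, -9.4)
  x^k = (6.0, 6.0), subgradient = b - a^T x = -42.0
  y^{k+1} = 3.6 + 0.2*-42.0 = -4.8
Dual objective at y_2 = -4.8: reduced costs (40.8, 24.2), box minimizer x = (0.0, 0.0)
g(y_2) = b*y + (c1 - a1*y)*x1 + (c2 - a2*y)*x2 = 18*(-4.8) + 40.8*0.0 + 24.2*0.0 = -86.4 + 0.0 + 0.0 = -86.4


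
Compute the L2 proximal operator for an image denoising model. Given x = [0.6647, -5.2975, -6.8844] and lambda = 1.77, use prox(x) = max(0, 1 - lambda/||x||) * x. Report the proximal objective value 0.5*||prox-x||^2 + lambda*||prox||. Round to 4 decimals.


Step 1: Compute ||x||.
||x|| = 8.7121
Step 2: Compute scaling factor.
scale = max(0, 1 - 1.77/8.7121) = 0.7968
Step 3: prox(x) = [0.5297, -4.2212, -5.4857]
||prox(x)|| = 6.9421
Step 4: Proximal objective.
0.5*||prox-x||^2 = 1.5665
lambda*||prox|| = 12.2875
Total = 13.8539


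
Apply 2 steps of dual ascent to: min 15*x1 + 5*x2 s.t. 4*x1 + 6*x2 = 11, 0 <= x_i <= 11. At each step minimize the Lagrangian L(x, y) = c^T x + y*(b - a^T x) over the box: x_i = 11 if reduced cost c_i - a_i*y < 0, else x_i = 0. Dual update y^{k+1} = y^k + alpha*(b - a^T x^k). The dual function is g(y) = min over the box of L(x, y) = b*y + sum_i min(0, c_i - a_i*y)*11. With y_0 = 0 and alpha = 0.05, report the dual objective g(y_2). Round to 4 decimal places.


Dual ascent for LP: min 15*x1 + 5*x2, 4*x1 + 6*x2 = 11, 0 <= x_i <= 11
Step 1: y^k = 0.0, reduced costs: (15.0, 5.0)
  x^k = (0.0, 0.0), subgradient = b - a^T x = 11.0
  y^{k+1} = 0.0 + 0.05*11.0 = 0.55
Step 2: y^k = 0.55, reduced costs: (12.8, 1.7)
  x^k = (0.0, 0.0), subgradient = b - a^T x = 11.0
  y^{k+1} = 0.55 + 0.05*11.0 = 1.1
Dual objective at y_2 = 1.1: reduced costs (10.6, -1.6), box minimizer x = (0.0, 11.0)
g(y_2) = b*y + (c1 - a1*y)*x1 + (c2 - a2*y)*x2 = 11*1.1 + 10.6*0.0 + (-1.6)*11.0 = 12.1 + 0.0 - 17.6 = -5.5


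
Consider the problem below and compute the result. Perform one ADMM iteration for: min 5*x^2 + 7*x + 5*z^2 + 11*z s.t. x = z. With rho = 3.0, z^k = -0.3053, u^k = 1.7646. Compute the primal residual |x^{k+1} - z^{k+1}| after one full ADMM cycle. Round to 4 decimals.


ADMM iteration with rho = 3.0, z^k = -0.3053, u^k = 1.7646
Step 1: x-update.
Minimize 5*x^2 + 7*x + (3.0/2)*(x + 0.3053 + 1.7646)^2
FOC: (2*5 + 3.0)*x = -7 + 3.0*(-0.3053 - 1.7646)
x^{k+1} = -1.0161
Step 2: z-update.
Minimize 5*z^2 + 11*z + (3.0/2)*(-1.0161 - z + 1.7646)^2
FOC: (2*5 + 3.0)*z = -11 + 3.0*(-1.0161 + 1.7646)
z^{k+1} = -0.6734
Step 3: u-update.
u^{k+1} = 1.7646 - 1.0161 + 0.6734 = 1.4219
Step 4: Primal residual = |-1.0161 + 0.6734| = 0.3427


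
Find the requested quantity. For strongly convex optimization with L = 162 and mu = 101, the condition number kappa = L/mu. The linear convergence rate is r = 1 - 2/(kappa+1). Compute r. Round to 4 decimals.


Step 1: Compute the condition number.
kappa = L/mu = 162/101 = 1.604
Step 2: Compute the convergence rate.
r = 1 - 2/(kappa + 1) = 1 - 2*mu/(L + mu) = (L - mu)/(L + mu) = 61/263 = 0.2319


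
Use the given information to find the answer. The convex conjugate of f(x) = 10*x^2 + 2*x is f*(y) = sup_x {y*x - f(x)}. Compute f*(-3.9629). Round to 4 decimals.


f*(y) = sup_x {y*x - a*x^2 - b*x} = sup_x {(y-b)*x - a*x^2}
FOC: (y - b) - 2a*x = 0 => x* = (y - b)/(2a)
x* = (-3.9629 - 2)/(2*10) = -0.2981
f*(-3.9629) = (y-b)^2/(4a) = (-3.9629 - 2)^2/(4*10)
= 35.5562/40 = 0.8889


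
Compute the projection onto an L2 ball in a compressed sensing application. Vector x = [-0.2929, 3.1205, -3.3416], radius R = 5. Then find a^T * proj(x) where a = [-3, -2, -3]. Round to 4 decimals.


Step 1: Compute ||x|| (intermediates to 6 decimals).
||x|| = sqrt((-0.2929)^2 + 3.1205^2 + (-3.3416)^2) = 4.581441
Step 2: Project.
Since ||x|| <= R, proj = x (no scaling needed).
proj(x) = [-0.2929, 3.1205, -3.3416]
Step 3: Dot product.
a^T * proj(x) = -3*(-0.2929) - 2*3.1205 - 3*(-3.3416) = 4.6625


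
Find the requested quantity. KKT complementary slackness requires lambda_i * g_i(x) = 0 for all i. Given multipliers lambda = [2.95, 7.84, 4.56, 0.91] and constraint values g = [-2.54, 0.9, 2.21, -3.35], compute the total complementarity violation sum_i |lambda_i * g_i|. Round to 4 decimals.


KKT complementary slackness check:
lambda_1 * g_1 = 2.95 * -2.54 = -7.493
lambda_2 * g_2 = 7.84 * 0.9 = 7.056
lambda_3 * g_3 = 4.56 * 2.21 = 10.0776
lambda_4 * g_4 = 0.91 * -3.35 = -3.0485
Total violation = 7.493 + 7.056 + 10.0776 + 3.0485 = 27.6751


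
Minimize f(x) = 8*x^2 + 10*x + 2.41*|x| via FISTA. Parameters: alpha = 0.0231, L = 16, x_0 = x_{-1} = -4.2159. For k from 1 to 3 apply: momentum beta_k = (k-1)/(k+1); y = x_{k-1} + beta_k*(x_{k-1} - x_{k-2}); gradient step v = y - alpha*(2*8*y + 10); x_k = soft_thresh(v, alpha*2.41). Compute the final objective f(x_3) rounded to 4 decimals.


FISTA on f(x) = 8*x^2 + 10*x + 2.41*|x|
L = 16, alpha = 0.0231
Iteration 1: beta = 0.0, y = -4.2159 + 0.0*(-4.2159 + 4.2159) = -4.2159
  grad(y) = -57.4544, v = y - alpha*grad = -2.8887
  prox(v) = soft_thresh(-2.8887, 0.0557) = -2.833
Iteration 2: beta = 0.3333, y = -2.833 + 0.3333*(-2.833 + 4.2159) = -2.3721
  grad(y) = -27.9532, v = y - alpha*grad = -1.7264
  prox(v) = soft_thresh(-1.7264, 0.0557) = -1.6707
Iteration 3: beta = 0.5, y = -1.6707 + 0.5*(-1.6707 + 2.833) = -1.0895
  grad(y) = -7.4322, v = y - alpha*grad = -0.9178
  prox(v) = soft_thresh(-0.9178, 0.0557) = -0.8622
f(x_3) = 8*(-0.8622)^2 + 10*(-0.8622) + 2.41*|-0.8622| = -0.5972


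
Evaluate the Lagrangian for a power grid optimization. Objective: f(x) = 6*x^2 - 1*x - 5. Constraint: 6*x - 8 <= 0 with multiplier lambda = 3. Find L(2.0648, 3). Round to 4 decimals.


Step 1: Evaluate f(x).
f(2.0648) = 6*2.0648^2 - 1*2.0648 - 5 = 18.5156
Step 2: Evaluate g(x).
g(2.0648) = 6*2.0648 - 8 = 4.3888
Step 3: Compute Lagrangian.
L = 18.5156 + 3*4.3888 = 31.682


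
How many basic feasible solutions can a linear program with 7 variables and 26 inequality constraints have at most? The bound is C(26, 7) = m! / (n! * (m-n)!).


Each vertex corresponds to some choice of n active constraints out of m, so the number of vertices is at most C(m, n) = m! / (n!(m-n)!).
m = 26, n = 7
Numerator: 26 * 25 * 24 * 23 * 22 * 21 * 20
Denominator: 7! = 5040
C(26, 7) = 657800


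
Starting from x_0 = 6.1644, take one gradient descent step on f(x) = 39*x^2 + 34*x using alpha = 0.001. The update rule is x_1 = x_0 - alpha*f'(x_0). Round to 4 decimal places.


We compute the gradient at x_0 and apply the update.
f'(x) = 78*x + 34
f'(6.1644) = 78*6.1644 + 34 = 514.8232
x_1 = 6.1644 - 0.001*514.8232 = 5.6496


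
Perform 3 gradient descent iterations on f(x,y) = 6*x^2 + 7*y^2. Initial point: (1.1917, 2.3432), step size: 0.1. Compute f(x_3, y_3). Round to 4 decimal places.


Gradient descent on f(x,y) = 6*x^2 + 7*y^2.
Starting point: (1.1917, 2.3432), alpha = 0.1
Step 1: grad_x = 2*6*1.1917 = 14.3004, grad_y = 2*7*2.3432 = 32.8048
  x_1 = 1.1917 - 0.1*14.3004 = -0.2383
  y_1 = 2.3432 - 0.1*32.8048 = -0.9373
Step 2: grad_x = 2*6*-0.2383 = -2.8601, grad_y = 2*7*-0.9373 = -13.1219
  x_2 = -0.2383 - 0.1*-2.8601 = 0.0477
  y_2 = -0.9373 - 0.1*-13.1219 = 0.3749
Step 3: grad_x = 2*6*0.0477 = 0.572, grad_y = 2*7*0.3749 = 5.2488
  x_3 = 0.0477 - 0.1*0.572 = -0.0095
  y_3 = 0.3749 - 0.1*5.2488 = -0.15
f(-0.0095, -0.15) = 6*(-0.0095)^2 + 7*(-0.15)^2 = 0.158


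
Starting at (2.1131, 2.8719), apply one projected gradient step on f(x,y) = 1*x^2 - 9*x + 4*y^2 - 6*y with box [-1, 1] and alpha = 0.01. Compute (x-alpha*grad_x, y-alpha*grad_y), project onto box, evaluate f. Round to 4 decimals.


Step 1: Compute gradient at (2.1131, 2.8719).
grad_x = 2*1*2.1131 - 9 = -4.7738
grad_y = 2*4*2.8719 - 6 = 16.9752
Step 2: Gradient step.
x_raw = 2.1131 - 0.01*-4.7738 = 2.1608
y_raw = 2.8719 - 0.01*16.9752 = 2.7021
Step 3: Project onto [-1, 1].
x_proj = clip(2.1608) = 1.0
y_proj = clip(2.7021) = 1.0
Step 4: Evaluate f.
f(1.0, 1.0) = -10.0


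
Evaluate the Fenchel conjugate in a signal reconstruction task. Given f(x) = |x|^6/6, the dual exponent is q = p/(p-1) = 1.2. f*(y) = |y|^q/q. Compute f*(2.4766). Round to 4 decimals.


The conjugate exponent q satisfies 1/p + 1/q = 1.
p = 6, so q = 6/(6 - 1) = 1.2
|y|^q = 2.4766^1.2 = 2.9691
f*(2.4766) = 2.9691 / 1.2 = 2.4743


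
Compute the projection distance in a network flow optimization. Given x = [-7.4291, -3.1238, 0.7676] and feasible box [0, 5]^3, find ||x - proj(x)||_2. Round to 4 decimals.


Project each component onto [0, 5].
clip(-7.4291) = 0.0, clip(-3.1238) = 0.0, clip(0.7676) = 0.7676
Projection = [0.0, 0.0, 0.7676]
Squared diffs: [55.1915, 9.7581, 0.0]
Distance = sqrt(64.9496) = 8.0591


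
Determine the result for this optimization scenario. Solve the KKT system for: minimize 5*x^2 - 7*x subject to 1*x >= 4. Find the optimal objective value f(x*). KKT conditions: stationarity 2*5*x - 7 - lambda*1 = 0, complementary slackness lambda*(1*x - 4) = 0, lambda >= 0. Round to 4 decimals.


Step 1: Try lambda = 0 (constraint inactive).
x_unc = 7/(2*5) = 0.7
Check: 1*0.7 = 0.7 < 4 -- violated!
Step 2: Constraint must be active: 1*x = 4
x* = 4/1 = 4.0
lambda = (2*5*4.0 - 7)/1 = 33.0
Step 3: Compute optimal value.
f(x*) = 5*4.0^2 - 7*4.0 = 52.0


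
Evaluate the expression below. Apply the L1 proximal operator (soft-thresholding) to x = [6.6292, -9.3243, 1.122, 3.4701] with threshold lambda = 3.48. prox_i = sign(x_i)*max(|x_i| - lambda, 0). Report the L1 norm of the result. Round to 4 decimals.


Soft-thresholding with lambda = 3.48:
prox(6.6292) = sign(6.6292)*max(|6.6292| - 3.48, 0) = 3.1492
prox(-9.3243) = sign(-9.3243)*max(|-9.3243| - 3.48, 0) = -5.8443
prox(1.122) = sign(1.122)*max(|1.122| - 3.48, 0) = 0.0
prox(3.4701) = sign(3.4701)*max(|3.4701| - 3.48, 0) = 0.0
prox(x) = [3.1492, -5.8443, 0.0, 0.0]
||prox(x)||_1 = 3.1492 + 5.8443 + 0.0 + 0.0 = 8.9935


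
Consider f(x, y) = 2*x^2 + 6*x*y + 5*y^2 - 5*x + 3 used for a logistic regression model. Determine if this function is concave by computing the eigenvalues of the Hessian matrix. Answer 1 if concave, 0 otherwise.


The Hessian of f(x,y) = 2*x^2 + 6*x*y + 5*y^2 - 5*x + 3 is:
H = [[4, 6], [6, 10]]
Trace = 4 + 10 = 14
Determinant = 4*10 - (6)^2 = 4
Discriminant = (14)^2 - 4*4 = 180.0
Eigenvalues: lambda_1 = 0.2918, lambda_2 = 13.7082
The function is not concave.

0


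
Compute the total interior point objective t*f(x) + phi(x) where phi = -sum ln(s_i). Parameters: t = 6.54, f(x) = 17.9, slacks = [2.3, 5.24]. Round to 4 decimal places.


Step 1: Compute log-barrier.
ln values: [0.8329, 1.6563]
phi = -(0.8329 + 1.6563) = -2.4892
Step 2: Compute augmented objective.
t*f(x) = 6.54*17.9 = 117.066
Total = 117.066 - 2.4892 = 114.5768


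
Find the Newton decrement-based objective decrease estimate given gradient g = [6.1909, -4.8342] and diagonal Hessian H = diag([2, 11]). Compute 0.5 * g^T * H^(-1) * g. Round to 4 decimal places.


Step 1: H is diagonal, so H^(-1) * g = [3.0955, -0.4395].
Step 2: g^T H^(-1) g = sum_i g_i^2 / H_ii
  = (6.1909)^2/2 + (-4.8342)^2/11
  = 19.1636 + 2.1245 = 21.2881
Step 3: Objective decrease = 0.5 * g^T H^(-1) g = 10.6441


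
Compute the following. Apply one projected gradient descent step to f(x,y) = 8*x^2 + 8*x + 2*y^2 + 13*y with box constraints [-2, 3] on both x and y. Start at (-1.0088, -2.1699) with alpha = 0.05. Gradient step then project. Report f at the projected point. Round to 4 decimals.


Step 1: Compute gradient at (-1.0088, -2.1699).
grad_x = 2*8*-1.0088 + 8 = -8.1408
grad_y = 2*2*-2.1699 + 13 = 4.3204
Step 2: Gradient step.
x_raw = -1.0088 - 0.05*-8.1408 = -0.6018
y_raw = -2.1699 - 0.05*4.3204 = -2.3859
Step 3: Project onto [-2, 3].
x_proj = clip(-0.6018) = -0.6018
y_proj = clip(-2.3859) = -2.0
Step 4: Evaluate f.
f(-0.6018, -2.0) = -19.9172


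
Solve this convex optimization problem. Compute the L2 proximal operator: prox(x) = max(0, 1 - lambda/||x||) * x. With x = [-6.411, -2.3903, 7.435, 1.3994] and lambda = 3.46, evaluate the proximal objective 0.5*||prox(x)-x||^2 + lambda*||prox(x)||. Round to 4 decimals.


Step 1: Compute ||x||.
||x|| = 10.2006
Step 2: Compute scaling factor.
scale = max(0, 1 - 3.46/10.2006) = 0.6608
Step 3: prox(x) = [-4.2364, -1.5795, 4.9131, 0.9247]
||prox(x)|| = 6.7406
Step 4: Proximal objective.
0.5*||prox-x||^2 = 5.9858
lambda*||prox|| = 23.3225
Total = 29.3082


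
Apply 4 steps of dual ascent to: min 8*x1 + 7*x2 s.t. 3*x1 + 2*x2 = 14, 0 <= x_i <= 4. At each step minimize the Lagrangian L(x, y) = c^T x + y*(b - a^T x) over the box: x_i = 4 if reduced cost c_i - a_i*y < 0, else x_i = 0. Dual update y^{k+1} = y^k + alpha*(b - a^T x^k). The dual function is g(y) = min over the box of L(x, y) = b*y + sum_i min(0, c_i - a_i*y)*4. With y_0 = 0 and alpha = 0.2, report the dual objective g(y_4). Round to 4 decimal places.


Dual ascent for LP: min 8*x1 + 7*x2, 3*x1 + 2*x2 = 14, 0 <= x_i <= 4
Step 1: y^k = 0.0, reduced costs: (8.0, 7.0)
  x^k = (0.0, 0.0), subgradient = b - a^T x = 14.0
  y^{k+1} = 0.0 + 0.2*14.0 = 2.8
Step 2: y^k = 2.8, reduced costs: (-0.4, 1.4)
  x^k = (4.0, 0.0), subgradient = b - a^T x = 2.0
  y^{k+1} = 2.8 + 0.2*2.0 = 3.2
Step 3: y^k = 3.2, reduced costs: (-1.6, 0.6)
  x^k = (4.0, 0.0), subgradient = b - a^T x = 2.0
  y^{k+1} = 3.2 + 0.2*2.0 = 3.6
Step 4: y^k = 3.6, reduced costs: (-2.8, -0.2)
  x^k = (4.0, 4.0), subgradient = b - a^T x = -6.0
  y^{k+1} = 3.6 + 0.2*-6.0 = 2.4
Dual objective at y_4 = 2.4: reduced costs (0.8, 2.2), box minimizer x = (0.0, 0.0)
g(y_4) = b*y + (c1 - a1*y)*x1 + (c2 - a2*y)*x2 = 14*2.4 + 0.8*0.0 + 2.2*0.0 = 33.6 + 0.0 + 0.0 = 33.6


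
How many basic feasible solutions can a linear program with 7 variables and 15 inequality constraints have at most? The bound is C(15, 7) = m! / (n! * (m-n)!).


Each vertex corresponds to some choice of n active constraints out of m, so the number of vertices is at most C(m, n) = m! / (n!(m-n)!).
m = 15, n = 7
Numerator: 15 * 14 * 13 * 12 * 11 * 10 * 9
Denominator: 7! = 5040
C(15, 7) = 6435


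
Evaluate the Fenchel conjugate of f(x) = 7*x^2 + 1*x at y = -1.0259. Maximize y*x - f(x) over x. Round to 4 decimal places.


f*(y) = sup_x {y*x - a*x^2 - b*x} = sup_x {(y-b)*x - a*x^2}
FOC: (y - b) - 2a*x = 0 => x* = (y - b)/(2a)
x* = (-1.0259 - 1)/(2*7) = -0.1447
f*(-1.0259) = (y-b)^2/(4a) = (-1.0259 - 1)^2/(4*7)
= 4.1043/28 = 0.1466


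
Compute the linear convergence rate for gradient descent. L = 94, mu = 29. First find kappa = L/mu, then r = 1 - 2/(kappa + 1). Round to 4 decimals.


Step 1: Compute the condition number.
kappa = L/mu = 94/29 = 3.2414
Step 2: Compute the convergence rate.
r = 1 - 2/(kappa + 1) = 1 - 2*mu/(L + mu) = (L - mu)/(L + mu) = 65/123 = 0.5285


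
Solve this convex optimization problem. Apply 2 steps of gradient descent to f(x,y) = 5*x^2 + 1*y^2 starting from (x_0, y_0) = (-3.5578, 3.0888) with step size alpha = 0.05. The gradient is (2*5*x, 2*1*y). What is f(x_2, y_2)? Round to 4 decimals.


Gradient descent on f(x,y) = 5*x^2 + 1*y^2.
Starting point: (-3.5578, 3.0888), alpha = 0.05
Step 1: grad_x = 2*5*-3.5578 = -35.578, grad_y = 2*1*3.0888 = 6.1776
  x_1 = -3.5578 - 0.05*-35.578 = -1.7789
  y_1 = 3.0888 - 0.05*6.1776 = 2.7799
Step 2: grad_x = 2*5*-1.7789 = -17.789, grad_y = 2*1*2.7799 = 5.5598
  x_2 = -1.7789 - 0.05*-17.789 = -0.8895
  y_2 = 2.7799 - 0.05*5.5598 = 2.5019
f(-0.8895, 2.5019) = 5*(-0.8895)^2 + 1*2.5019^2 = 10.2153


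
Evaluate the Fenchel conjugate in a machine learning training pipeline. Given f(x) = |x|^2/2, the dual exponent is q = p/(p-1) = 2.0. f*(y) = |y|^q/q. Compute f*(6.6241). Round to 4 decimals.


The conjugate exponent q satisfies 1/p + 1/q = 1.
p = 2, so q = 2/(2 - 1) = 2.0
|y|^q = 6.6241^2.0 = 43.8787
f*(6.6241) = 43.8787 / 2.0 = 21.9394


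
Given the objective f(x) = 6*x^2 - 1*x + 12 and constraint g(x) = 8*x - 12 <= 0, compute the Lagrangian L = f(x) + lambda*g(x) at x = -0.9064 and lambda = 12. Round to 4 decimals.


Step 1: Evaluate f(x).
f(-0.9064) = 6*(-0.9064)^2 - 1*(-0.9064) + 12 = 17.8358
Step 2: Evaluate g(x).
g(-0.9064) = 8*-0.9064 - 12 = -19.2512
Step 3: Compute Lagrangian.
L = 17.8358 + 12*-19.2512 = -213.1786


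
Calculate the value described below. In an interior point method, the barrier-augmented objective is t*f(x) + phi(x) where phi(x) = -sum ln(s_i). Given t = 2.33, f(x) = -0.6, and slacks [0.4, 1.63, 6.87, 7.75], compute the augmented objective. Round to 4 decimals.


Step 1: Compute log-barrier.
ln values: [-0.9163, 0.4886, 1.9272, 2.0477]
phi = -(-0.9163 + 0.4886 + 1.9272 + 2.0477) = -3.5471
Step 2: Compute augmented objective.
t*f(x) = 2.33*-0.6 = -1.398
Total = -1.398 - 3.5471 = -4.9451


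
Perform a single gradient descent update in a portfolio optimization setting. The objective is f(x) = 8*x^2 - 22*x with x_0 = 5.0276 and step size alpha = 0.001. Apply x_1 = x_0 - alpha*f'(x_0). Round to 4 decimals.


We compute the gradient at x_0 and apply the update.
f'(x) = 16*x - 22
f'(5.0276) = 16*5.0276 - 22 = 58.4416
x_1 = 5.0276 - 0.001*58.4416 = 4.9692


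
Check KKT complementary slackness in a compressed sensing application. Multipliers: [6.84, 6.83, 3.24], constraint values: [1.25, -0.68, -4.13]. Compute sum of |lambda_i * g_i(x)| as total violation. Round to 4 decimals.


KKT complementary slackness check:
lambda_1 * g_1 = 6.84 * 1.25 = 8.55
lambda_2 * g_2 = 6.83 * -0.68 = -4.6444
lambda_3 * g_3 = 3.24 * -4.13 = -13.3812
Total violation = 8.55 + 4.6444 + 13.3812 = 26.5756


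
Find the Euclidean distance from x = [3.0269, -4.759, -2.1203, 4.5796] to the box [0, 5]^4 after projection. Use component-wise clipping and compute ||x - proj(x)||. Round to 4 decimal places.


Project each component onto [0, 5].
clip(3.0269) = 3.0269, clip(-4.759) = 0.0, clip(-2.1203) = 0.0, clip(4.5796) = 4.5796
Projection = [3.0269, 0.0, 0.0, 4.5796]
Squared diffs: [0.0, 22.6481, 4.4957, 0.0]
Distance = sqrt(27.1438) = 5.21


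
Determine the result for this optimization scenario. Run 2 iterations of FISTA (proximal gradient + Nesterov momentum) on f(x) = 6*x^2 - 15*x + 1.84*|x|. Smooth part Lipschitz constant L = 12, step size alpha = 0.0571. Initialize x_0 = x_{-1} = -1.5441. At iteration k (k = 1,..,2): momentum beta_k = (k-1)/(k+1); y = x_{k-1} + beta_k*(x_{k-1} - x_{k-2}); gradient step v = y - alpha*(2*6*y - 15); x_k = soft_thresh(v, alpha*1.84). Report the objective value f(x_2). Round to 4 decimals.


FISTA on f(x) = 6*x^2 - 15*x + 1.84*|x|
L = 12, alpha = 0.0571
Iteration 1: beta = 0.0, y = -1.5441 + 0.0*(-1.5441 + 1.5441) = -1.5441
  grad(y) = -33.5292, v = y - alpha*grad = 0.3704
  prox(v) = soft_thresh(0.3704, 0.1051) = 0.2654
Iteration 2: beta = 0.3333, y = 0.2654 + 0.3333*(0.2654 + 1.5441) = 0.8685
  grad(y) = -4.5779, v = y - alpha*grad = 1.1299
  prox(v) = soft_thresh(1.1299, 0.1051) = 1.0248
f(x_2) = 6*1.0248^2 - 15*1.0248 + 1.84*|1.0248| = -7.1851


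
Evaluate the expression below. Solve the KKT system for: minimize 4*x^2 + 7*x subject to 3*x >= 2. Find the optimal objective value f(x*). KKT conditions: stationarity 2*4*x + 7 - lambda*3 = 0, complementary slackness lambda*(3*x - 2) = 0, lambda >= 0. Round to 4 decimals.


Step 1: Try lambda = 0 (constraint inactive).
x_unc = -7/(2*4) = -0.875
Check: 3*-0.875 = -2.625 < 2 -- violated!
Step 2: Constraint must be active: 3*x = 2
x* = 2/3 = 0.6667 (rounded; the exact value 2/3 is used below)
lambda = (2*4*(2/3) + 7)/3 = 4.1111
Step 3: Compute optimal value.
f(x*) = 4*(2/3)^2 + 7*(2/3) = 6.4444


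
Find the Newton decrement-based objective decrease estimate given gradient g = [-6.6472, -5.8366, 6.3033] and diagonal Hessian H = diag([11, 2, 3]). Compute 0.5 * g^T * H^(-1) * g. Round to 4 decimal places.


Step 1: H is diagonal, so H^(-1) * g = [-0.6043, -2.9183, 2.1011].
Step 2: g^T H^(-1) g = sum_i g_i^2 / H_ii
  = (-6.6472)^2/11 + (-5.8366)^2/2 + (6.3033)^2/3
  = 4.0168 + 17.0329 + 13.2439 = 34.2937
Step 3: Objective decrease = 0.5 * g^T H^(-1) g = 17.1468


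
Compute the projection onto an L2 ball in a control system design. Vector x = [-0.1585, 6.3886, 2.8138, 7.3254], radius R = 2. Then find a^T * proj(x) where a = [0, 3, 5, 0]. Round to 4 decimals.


Step 1: Compute ||x|| (intermediates to 6 decimals).
||x|| = sqrt((-0.1585)^2 + 6.3886^2 + 2.8138^2 + 7.3254^2) = 10.120192
Step 2: Project.
Since ||x|| > R, scale = R/||x|| = 2/10.120192 = 0.197625, proj(x) = scale * x
proj(x) = [-0.031324, 1.262547, 0.556077, 1.447682]
Step 3: Dot product.
a^T * proj(x) = 0*(-0.031324) + 3*1.262547 + 5*0.556077 + 0*1.447682 = 6.568


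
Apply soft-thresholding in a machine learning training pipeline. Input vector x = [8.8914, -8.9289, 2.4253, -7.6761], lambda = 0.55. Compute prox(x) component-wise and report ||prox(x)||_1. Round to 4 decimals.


Soft-thresholding with lambda = 0.55:
prox(8.8914) = sign(8.8914)*max(|8.8914| - 0.55, 0) = 8.3414
prox(-8.9289) = sign(-8.9289)*max(|-8.9289| - 0.55, 0) = -8.3789
prox(2.4253) = sign(2.4253)*max(|2.4253| - 0.55, 0) = 1.8753
prox(-7.6761) = sign(-7.6761)*max(|-7.6761| - 0.55, 0) = -7.1261
prox(x) = [8.3414, -8.3789, 1.8753, -7.1261]
||prox(x)||_1 = 8.3414 + 8.3789 + 1.8753 + 7.1261 = 25.7217


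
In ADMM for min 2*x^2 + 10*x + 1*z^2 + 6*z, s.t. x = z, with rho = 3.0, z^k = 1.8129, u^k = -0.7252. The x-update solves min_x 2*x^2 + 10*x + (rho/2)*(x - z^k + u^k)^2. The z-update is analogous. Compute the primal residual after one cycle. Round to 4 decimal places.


ADMM iteration with rho = 3.0, z^k = 1.8129, u^k = -0.7252
Step 1: x-update.
Minimize 2*x^2 + 10*x + (3.0/2)*(x - 1.8129 - 0.7252)^2
FOC: (2*2 + 3.0)*x = -10 + 3.0*(1.8129 + 0.7252)
x^{k+1} = -0.3408
Step 2: z-update.
Minimize 1*z^2 + 6*z + (3.0/2)*(-0.3408 - z - 0.7252)^2
FOC: (2*1 + 3.0)*z = -6 + 3.0*(-0.3408 - 0.7252)
z^{k+1} = -1.8396
Step 3: u-update.
u^{k+1} = -0.7252 - 0.3408 + 1.8396 = 0.7736
Step 4: Primal residual = |-0.3408 + 1.8396| = 1.4988


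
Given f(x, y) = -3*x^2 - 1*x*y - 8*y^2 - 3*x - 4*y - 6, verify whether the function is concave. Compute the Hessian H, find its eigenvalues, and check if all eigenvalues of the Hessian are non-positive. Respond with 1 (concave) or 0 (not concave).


The Hessian of f(x,y) = -3*x^2 - 1*x*y - 8*y^2 - 3*x - 4*y - 6 is:
H = [[-6, -1], [-1, -16]]
Trace = -6 - 16 = -22
Determinant = -6*-16 - (-1)^2 = 95
Discriminant = (-22)^2 - 4*95 = 104.0
Eigenvalues: lambda_1 = -16.099, lambda_2 = -5.901
The function is concave.

1


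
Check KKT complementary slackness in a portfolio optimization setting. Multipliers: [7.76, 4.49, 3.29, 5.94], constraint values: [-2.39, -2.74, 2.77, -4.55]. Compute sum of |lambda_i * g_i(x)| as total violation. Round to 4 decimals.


KKT complementary slackness check:
lambda_1 * g_1 = 7.76 * -2.39 = -18.5464
lambda_2 * g_2 = 4.49 * -2.74 = -12.3026
lambda_3 * g_3 = 3.29 * 2.77 = 9.1133
lambda_4 * g_4 = 5.94 * -4.55 = -27.027
Total violation = 18.5464 + 12.3026 + 9.1133 + 27.027 = 66.9893


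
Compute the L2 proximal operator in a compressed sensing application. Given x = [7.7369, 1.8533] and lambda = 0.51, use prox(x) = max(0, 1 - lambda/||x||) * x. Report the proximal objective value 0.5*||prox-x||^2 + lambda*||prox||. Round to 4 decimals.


Step 1: Compute ||x||.
||x|| = 7.9558
Step 2: Compute scaling factor.
scale = max(0, 1 - 0.51/7.9558) = 0.9359
Step 3: prox(x) = [7.2409, 1.7345]
||prox(x)|| = 7.4458
Step 4: Proximal objective.
0.5*||prox-x||^2 = 0.1301
lambda*||prox|| = 3.7974
Total = 3.9274


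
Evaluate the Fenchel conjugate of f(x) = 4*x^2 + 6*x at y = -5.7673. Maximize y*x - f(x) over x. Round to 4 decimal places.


f*(y) = sup_x {y*x - a*x^2 - b*x} = sup_x {(y-b)*x - a*x^2}
FOC: (y - b) - 2a*x = 0 => x* = (y - b)/(2a)
x* = (-5.7673 - 6)/(2*4) = -1.4709
f*(-5.7673) = (y-b)^2/(4a) = (-5.7673 - 6)^2/(4*4)
= 138.4693/16 = 8.6543


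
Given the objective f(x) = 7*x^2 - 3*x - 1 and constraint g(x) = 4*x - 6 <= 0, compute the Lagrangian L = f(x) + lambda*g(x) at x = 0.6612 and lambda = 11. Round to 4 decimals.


Step 1: Evaluate f(x).
f(0.6612) = 7*0.6612^2 - 3*0.6612 - 1 = 0.0767
Step 2: Evaluate g(x).
g(0.6612) = 4*0.6612 - 6 = -3.3552
Step 3: Compute Lagrangian.
L = 0.0767 + 11*-3.3552 = -36.8305


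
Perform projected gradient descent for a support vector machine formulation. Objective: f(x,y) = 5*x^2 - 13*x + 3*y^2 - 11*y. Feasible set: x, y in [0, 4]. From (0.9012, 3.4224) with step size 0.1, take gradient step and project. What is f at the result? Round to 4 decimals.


Step 1: Compute gradient at (0.9012, 3.4224).
grad_x = 2*5*0.9012 - 13 = -3.988
grad_y = 2*3*3.4224 - 11 = 9.5344
Step 2: Gradient step.
x_raw = 0.9012 - 0.1*-3.988 = 1.3
y_raw = 3.4224 - 0.1*9.5344 = 2.469
Step 3: Project onto [0, 4].
x_proj = clip(1.3) = 1.3
y_proj = clip(2.469) = 2.469
Step 4: Evaluate f.
f(1.3, 2.469) = -17.3213


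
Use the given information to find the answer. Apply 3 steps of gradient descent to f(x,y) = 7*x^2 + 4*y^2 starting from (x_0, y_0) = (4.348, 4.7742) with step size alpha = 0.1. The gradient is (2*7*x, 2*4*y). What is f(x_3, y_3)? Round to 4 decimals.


Gradient descent on f(x,y) = 7*x^2 + 4*y^2.
Starting point: (4.348, 4.7742), alpha = 0.1
Step 1: grad_x = 2*7*4.348 = 60.872, grad_y = 2*4*4.7742 = 38.1936
  x_1 = 4.348 - 0.1*60.872 = -1.7392
  y_1 = 4.7742 - 0.1*38.1936 = 0.9548
Step 2: grad_x = 2*7*-1.7392 = -24.3488, grad_y = 2*4*0.9548 = 7.6387
  x_2 = -1.7392 - 0.1*-24.3488 = 0.6957
  y_2 = 0.9548 - 0.1*7.6387 = 0.191
Step 3: grad_x = 2*7*0.6957 = 9.7395, grad_y = 2*4*0.191 = 1.5277
  x_3 = 0.6957 - 0.1*9.7395 = -0.2783
  y_3 = 0.191 - 0.1*1.5277 = 0.0382
f(-0.2783, 0.0382) = 7*(-0.2783)^2 + 4*0.0382^2 = 0.5479


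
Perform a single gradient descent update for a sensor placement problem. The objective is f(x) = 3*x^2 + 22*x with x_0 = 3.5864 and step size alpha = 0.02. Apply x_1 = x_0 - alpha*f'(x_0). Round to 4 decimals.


We compute the gradient at x_0 and apply the update.
f'(x) = 6*x + 22
f'(3.5864) = 6*3.5864 + 22 = 43.5184
x_1 = 3.5864 - 0.02*43.5184 = 2.716


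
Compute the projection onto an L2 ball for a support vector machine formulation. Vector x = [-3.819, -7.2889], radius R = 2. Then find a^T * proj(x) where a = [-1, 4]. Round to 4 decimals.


Step 1: Compute ||x|| (intermediates to 6 decimals).
||x|| = sqrt((-3.819)^2 + (-7.2889)^2) = 8.22878
Step 2: Project.
Since ||x|| > R, scale = R/||x|| = 2/8.22878 = 0.243049, proj(x) = scale * x
proj(x) = [-0.928204, -1.77156]
Step 3: Dot product.
a^T * proj(x) = -1*(-0.928204) + 4*(-1.77156) = -6.158


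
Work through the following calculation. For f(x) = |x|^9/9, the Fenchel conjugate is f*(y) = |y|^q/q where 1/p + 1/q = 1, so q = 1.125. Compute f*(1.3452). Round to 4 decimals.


The conjugate exponent q satisfies 1/p + 1/q = 1.
p = 9, so q = 9/(9 - 1) = 1.125
|y|^q = 1.3452^1.125 = 1.396
f*(1.3452) = 1.396 / 1.125 = 1.2409


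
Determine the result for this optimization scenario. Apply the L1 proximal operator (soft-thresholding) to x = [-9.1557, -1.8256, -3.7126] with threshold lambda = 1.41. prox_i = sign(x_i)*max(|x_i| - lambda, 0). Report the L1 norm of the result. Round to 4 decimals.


Soft-thresholding with lambda = 1.41:
prox(-9.1557) = sign(-9.1557)*max(|-9.1557| - 1.41, 0) = -7.7457
prox(-1.8256) = sign(-1.8256)*max(|-1.8256| - 1.41, 0) = -0.4156
prox(-3.7126) = sign(-3.7126)*max(|-3.7126| - 1.41, 0) = -2.3026
prox(x) = [-7.7457, -0.4156, -2.3026]
||prox(x)||_1 = 7.7457 + 0.4156 + 2.3026 = 10.4639


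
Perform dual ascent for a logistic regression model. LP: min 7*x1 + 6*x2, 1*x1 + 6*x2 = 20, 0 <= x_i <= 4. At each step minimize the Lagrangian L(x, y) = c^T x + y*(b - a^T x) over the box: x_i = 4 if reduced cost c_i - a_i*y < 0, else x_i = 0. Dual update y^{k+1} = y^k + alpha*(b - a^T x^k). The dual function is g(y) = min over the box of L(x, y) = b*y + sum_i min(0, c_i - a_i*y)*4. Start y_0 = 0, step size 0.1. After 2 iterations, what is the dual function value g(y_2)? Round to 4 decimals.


Dual ascent for LP: min 7*x1 + 6*x2, 1*x1 + 6*x2 = 20, 0 <= x_i <= 4
Step 1: y^k = 0.0, reduced costs: (7.0, 6.0)
  x^k = (0.0, 0.0), subgradient = b - a^T x = 20.0
  y^{k+1} = 0.0 + 0.1*20.0 = 2.0
Step 2: y^k = 2.0, reduced costs: (5.0, -6.0)
  x^k = (0.0, 4.0), subgradient = b - a^T x = -4.0
  y^{k+1} = 2.0 + 0.1*-4.0 = 1.6
Dual objective at y_2 = 1.6: reduced costs (5.4, -3.6), box minimizer x = (0.0, 4.0)
g(y_2) = b*y + (c1 - a1*y)*x1 + (c2 - a2*y)*x2 = 20*1.6 + 5.4*0.0 + (-3.6)*4.0 = 32.0 + 0.0 - 14.4 = 17.6
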